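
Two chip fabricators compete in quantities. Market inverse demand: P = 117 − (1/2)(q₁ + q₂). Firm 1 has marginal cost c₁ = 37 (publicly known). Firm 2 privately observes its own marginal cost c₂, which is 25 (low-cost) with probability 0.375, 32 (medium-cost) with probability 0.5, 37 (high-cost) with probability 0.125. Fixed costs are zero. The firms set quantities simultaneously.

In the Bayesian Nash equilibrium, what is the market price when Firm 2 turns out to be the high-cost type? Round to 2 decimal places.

Firm 2 with cost c maximizes (117 − (1/2)(q₁+q₂) − c)·q₂, giving q₂(c) = (117 − c − (1/2)q₁).
E[c₂] = 0.375·25 + 0.5·32 + 0.125·37 = 30
Firm 1's FOC against E[q₂] yields q₁ = (117 − 2·37 + E[c₂])/(3/2) = (117 − 74 + 30)/(3/2) = 48.6667.
q₂(high-cost) = 55.6667, so P = 117 − (1/2)·(48.6667 + 55.6667) = 64.8333.

64.83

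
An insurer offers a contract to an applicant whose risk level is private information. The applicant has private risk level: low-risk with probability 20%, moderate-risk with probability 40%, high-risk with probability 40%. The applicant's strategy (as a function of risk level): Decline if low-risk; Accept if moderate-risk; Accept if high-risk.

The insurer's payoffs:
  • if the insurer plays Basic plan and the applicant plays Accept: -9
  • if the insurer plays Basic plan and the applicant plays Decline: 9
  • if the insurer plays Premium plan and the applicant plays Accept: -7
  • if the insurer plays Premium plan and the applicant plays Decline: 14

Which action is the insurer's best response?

Premium plan

E[Basic plan] = 0.2·(9) + 0.4·(-9) + 0.4·(-9) = -5.4
E[Premium plan] = 0.2·(14) + 0.4·(-7) + 0.4·(-7) = -2.8
Best response: Premium plan (-2.8 is the largest).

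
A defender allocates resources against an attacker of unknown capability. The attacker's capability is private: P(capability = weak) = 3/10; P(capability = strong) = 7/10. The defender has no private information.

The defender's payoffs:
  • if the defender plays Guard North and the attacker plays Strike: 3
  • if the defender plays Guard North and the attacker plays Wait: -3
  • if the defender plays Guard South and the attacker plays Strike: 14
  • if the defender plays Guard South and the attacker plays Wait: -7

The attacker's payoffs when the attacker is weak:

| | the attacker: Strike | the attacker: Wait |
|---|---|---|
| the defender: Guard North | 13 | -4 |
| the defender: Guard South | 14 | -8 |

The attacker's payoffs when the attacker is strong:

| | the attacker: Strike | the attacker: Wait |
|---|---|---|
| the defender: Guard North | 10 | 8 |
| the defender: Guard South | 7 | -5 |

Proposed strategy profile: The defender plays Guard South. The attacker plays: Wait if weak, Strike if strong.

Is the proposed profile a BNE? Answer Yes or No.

No

A profile is a BNE iff every type of every player is best-responding given beliefs about the other side.
The defender plays Guard South: E[Guard South] = 3/10·(-7) + 7/10·(14) = 77/10; E[Guard North] = 6/5. Best-responding. ✓
The attacker (capability weak), facing Guard South: Strike gives 14, Wait gives -8. Proposed Wait is not best — profitable deviation exists. ✗
The attacker (capability strong), facing Guard South: Strike gives 7, Wait gives -5. Proposed Strike is best. ✓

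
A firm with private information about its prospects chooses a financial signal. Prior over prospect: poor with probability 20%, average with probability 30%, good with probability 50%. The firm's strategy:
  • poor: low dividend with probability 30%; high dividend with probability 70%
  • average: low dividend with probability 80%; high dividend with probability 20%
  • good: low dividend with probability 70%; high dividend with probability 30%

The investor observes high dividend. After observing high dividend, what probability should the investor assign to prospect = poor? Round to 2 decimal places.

0.40

P(high dividend) = 0.2·0.7 + 0.3·0.2 + 0.5·0.3 = 0.35
P(poor | high dividend) = (0.2·0.7) / 0.35 = 0.14 / 0.35 = 0.4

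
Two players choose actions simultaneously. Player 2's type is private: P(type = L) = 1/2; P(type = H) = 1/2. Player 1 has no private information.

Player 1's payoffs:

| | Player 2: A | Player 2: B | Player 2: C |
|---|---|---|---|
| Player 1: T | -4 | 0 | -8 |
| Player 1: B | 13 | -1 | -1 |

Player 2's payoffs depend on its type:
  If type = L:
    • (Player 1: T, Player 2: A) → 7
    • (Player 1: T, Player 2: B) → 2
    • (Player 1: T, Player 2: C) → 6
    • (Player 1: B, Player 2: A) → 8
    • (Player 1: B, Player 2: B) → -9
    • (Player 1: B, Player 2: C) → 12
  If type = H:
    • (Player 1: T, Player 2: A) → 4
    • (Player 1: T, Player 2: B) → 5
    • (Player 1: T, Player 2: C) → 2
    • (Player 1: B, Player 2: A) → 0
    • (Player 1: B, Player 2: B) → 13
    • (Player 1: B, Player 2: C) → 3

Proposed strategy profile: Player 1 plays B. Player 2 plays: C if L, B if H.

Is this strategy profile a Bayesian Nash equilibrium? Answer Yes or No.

Yes

Player 1 plays B: E[B] = 1/2·(-1) + 1/2·(-1) = -1; E[T] = -4. Best-responding. ✓
Player 2 (type L), facing B: A gives 8, B gives -9, C gives 12. Proposed C is best. ✓
Player 2 (type H), facing B: A gives 0, B gives 13, C gives 3. Proposed B is best. ✓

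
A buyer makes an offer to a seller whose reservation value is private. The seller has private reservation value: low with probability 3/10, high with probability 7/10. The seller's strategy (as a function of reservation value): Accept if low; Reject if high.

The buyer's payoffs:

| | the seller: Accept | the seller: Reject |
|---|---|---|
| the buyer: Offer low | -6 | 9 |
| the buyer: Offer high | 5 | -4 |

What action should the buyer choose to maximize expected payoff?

E[Offer low] = 3/10·(-6) + 7/10·(9) = 9/2
E[Offer high] = 3/10·(5) + 7/10·(-4) = -13/10
Best response: Offer low (9/2 is the largest).

Offer low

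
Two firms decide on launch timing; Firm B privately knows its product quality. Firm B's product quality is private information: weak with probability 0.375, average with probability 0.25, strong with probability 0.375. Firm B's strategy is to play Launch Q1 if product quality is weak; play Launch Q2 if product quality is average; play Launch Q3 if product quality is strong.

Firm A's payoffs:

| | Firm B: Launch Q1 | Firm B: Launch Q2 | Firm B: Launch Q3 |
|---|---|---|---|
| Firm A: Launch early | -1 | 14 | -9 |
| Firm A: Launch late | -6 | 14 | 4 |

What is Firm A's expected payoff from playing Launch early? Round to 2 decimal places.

-0.25

E[Launch early] = 0.375·(-1) + 0.25·14 + 0.375·(-9) = (-0.375) + 3.5 + (-3.375) = -0.25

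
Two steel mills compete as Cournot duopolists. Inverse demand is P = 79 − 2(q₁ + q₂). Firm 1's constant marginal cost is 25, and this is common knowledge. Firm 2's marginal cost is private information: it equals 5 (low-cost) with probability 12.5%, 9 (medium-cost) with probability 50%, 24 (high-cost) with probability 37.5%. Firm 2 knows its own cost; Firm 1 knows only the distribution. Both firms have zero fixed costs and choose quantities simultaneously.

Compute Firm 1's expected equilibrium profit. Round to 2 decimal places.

Firm 2 with cost c maximizes (79 − 2(q₁+q₂) − c)·q₂, giving q₂(c) = (79 − c − 2q₁)/4.
E[c₂] = 0.125·5 + 0.5·9 + 0.375·24 = 14.125
Firm 1's FOC against E[q₂] yields q₁ = (79 − 2·25 + E[c₂])/6 = (79 − 50 + 14.125)/6 = 7.1875.
E[P] = 79 − 2·(q₁ + E[q₂]) = 39.375; Firm 1's expected profit = (E[P] − 25)·q₁ = (39.375 − 25)·7.1875 = 103.32.

103.32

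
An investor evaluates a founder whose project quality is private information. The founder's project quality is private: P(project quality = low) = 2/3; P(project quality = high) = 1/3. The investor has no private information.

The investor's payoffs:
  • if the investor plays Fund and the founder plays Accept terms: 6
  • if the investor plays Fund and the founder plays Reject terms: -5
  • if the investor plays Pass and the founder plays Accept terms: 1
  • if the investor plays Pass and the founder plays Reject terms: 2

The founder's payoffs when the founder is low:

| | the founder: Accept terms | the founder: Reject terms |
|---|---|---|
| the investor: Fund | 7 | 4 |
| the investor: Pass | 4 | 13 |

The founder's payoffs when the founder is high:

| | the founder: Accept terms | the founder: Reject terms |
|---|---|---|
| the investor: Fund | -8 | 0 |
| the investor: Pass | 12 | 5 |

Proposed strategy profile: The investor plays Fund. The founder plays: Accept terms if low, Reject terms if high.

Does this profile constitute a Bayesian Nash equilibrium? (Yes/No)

Yes

The investor plays Fund: E[Fund] = 2/3·(6) + 1/3·(-5) = 7/3; E[Pass] = 4/3. Best-responding. ✓
The founder (project quality low), facing Fund: Accept terms gives 7, Reject terms gives 4. Proposed Accept terms is best. ✓
The founder (project quality high), facing Fund: Accept terms gives -8, Reject terms gives 0. Proposed Reject terms is best. ✓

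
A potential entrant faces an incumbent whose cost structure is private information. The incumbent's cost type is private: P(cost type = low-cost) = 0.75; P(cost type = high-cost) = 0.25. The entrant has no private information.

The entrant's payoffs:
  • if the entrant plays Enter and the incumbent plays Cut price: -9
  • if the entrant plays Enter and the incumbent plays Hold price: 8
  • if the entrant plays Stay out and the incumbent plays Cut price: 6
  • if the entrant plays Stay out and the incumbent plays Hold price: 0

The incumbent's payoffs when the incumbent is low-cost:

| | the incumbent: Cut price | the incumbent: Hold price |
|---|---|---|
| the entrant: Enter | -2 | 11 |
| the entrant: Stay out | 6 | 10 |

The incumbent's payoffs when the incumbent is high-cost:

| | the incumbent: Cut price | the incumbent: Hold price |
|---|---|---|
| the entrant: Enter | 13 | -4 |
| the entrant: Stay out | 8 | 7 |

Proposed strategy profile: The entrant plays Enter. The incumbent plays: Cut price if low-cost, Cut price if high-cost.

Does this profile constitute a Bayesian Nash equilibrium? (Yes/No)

No

The entrant plays Enter: E[Enter] = 0.75·(-9) + 0.25·(-9) = -9; E[Stay out] = 6. Not best-responding. ✗
The incumbent (cost type low-cost), facing Enter: Cut price gives -2, Hold price gives 11. Proposed Cut price is not best — profitable deviation exists. ✗
The incumbent (cost type high-cost), facing Enter: Cut price gives 13, Hold price gives -4. Proposed Cut price is best. ✓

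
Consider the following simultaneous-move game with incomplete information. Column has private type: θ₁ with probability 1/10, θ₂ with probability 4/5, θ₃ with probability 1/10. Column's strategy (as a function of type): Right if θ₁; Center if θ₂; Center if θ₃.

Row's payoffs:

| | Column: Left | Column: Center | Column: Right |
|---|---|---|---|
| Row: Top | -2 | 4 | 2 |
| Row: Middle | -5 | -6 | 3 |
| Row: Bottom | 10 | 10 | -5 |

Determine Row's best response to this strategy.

Bottom

E[Top] = 1/10·(2) + 4/5·(4) + 1/10·(4) = 19/5
E[Middle] = 1/10·(3) + 4/5·(-6) + 1/10·(-6) = -51/10
E[Bottom] = 1/10·(-5) + 4/5·(10) + 1/10·(10) = 17/2
Best response: Bottom (17/2 is the largest).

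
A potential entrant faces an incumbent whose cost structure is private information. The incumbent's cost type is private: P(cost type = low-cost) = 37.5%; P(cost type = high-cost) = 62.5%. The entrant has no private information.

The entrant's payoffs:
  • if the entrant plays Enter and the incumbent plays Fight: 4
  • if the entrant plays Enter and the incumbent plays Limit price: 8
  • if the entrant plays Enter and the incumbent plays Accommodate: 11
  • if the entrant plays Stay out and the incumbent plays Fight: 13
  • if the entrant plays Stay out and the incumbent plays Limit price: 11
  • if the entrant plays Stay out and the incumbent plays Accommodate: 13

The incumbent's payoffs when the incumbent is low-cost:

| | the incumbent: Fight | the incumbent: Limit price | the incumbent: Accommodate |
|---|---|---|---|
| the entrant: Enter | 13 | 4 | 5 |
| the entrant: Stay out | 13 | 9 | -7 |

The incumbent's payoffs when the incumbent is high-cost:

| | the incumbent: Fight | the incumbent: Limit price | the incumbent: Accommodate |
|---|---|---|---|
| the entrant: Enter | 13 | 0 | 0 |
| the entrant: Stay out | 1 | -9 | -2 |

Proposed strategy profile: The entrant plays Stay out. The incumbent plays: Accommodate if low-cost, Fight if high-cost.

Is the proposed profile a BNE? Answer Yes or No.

No

The entrant plays Stay out: E[Stay out] = 0.375·(13) + 0.625·(13) = 13; E[Enter] = 6.625. Best-responding. ✓
The incumbent (cost type low-cost), facing Stay out: Fight gives 13, Limit price gives 9, Accommodate gives -7. Proposed Accommodate is not best — profitable deviation exists. ✗
The incumbent (cost type high-cost), facing Stay out: Fight gives 1, Limit price gives -9, Accommodate gives -2. Proposed Fight is best. ✓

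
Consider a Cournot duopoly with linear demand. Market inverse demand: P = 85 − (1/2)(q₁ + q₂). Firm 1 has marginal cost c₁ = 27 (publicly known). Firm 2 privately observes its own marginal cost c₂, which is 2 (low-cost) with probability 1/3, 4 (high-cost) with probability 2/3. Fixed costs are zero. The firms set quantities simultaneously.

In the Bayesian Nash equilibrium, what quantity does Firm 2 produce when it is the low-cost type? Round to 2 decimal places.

71.56

Firm 2 with cost c maximizes (85 − (1/2)(q₁+q₂) − c)·q₂, giving q₂(c) = (85 − c − (1/2)q₁).
E[c₂] = 1/3·2 + 2/3·4 = 3.33333
Firm 1's FOC against E[q₂] yields q₁ = (85 − 2·27 + E[c₂])/(3/2) = (85 − 54 + 3.33333)/(3/2) = 22.8889.
q₂(low-cost) = (85 − 2 − (1/2)·22.8889) = 71.5556.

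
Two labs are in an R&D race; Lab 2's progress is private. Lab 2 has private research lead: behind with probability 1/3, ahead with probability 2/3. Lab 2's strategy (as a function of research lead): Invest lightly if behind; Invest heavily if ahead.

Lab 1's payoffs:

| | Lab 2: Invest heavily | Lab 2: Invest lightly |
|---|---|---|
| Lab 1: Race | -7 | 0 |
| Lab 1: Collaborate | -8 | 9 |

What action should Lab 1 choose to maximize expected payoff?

Collaborate

E[Race] = 1/3·(0) + 2/3·(-7) = -14/3
E[Collaborate] = 1/3·(9) + 2/3·(-8) = -7/3
Best response: Collaborate (-7/3 is the largest).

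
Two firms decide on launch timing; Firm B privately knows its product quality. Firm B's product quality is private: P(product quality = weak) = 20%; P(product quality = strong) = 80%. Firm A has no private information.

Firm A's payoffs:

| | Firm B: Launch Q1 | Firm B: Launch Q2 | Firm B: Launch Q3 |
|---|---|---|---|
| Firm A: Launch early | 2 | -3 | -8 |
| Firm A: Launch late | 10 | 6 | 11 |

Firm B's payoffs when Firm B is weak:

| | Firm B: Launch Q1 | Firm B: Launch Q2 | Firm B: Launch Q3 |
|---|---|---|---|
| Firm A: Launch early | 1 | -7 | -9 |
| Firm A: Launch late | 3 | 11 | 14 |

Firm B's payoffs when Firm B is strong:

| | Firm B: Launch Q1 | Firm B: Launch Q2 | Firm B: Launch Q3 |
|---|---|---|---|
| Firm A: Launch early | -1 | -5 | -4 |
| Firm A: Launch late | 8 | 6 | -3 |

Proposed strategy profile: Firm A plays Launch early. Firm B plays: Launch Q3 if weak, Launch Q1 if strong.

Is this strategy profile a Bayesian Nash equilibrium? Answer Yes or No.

Firm A plays Launch early: E[Launch early] = 0.2·(-8) + 0.8·(2) = 0; E[Launch late] = 10.2. Not best-responding. ✗
Firm B (product quality weak), facing Launch early: Launch Q1 gives 1, Launch Q2 gives -7, Launch Q3 gives -9. Proposed Launch Q3 is not best — profitable deviation exists. ✗
Firm B (product quality strong), facing Launch early: Launch Q1 gives -1, Launch Q2 gives -5, Launch Q3 gives -4. Proposed Launch Q1 is best. ✓

No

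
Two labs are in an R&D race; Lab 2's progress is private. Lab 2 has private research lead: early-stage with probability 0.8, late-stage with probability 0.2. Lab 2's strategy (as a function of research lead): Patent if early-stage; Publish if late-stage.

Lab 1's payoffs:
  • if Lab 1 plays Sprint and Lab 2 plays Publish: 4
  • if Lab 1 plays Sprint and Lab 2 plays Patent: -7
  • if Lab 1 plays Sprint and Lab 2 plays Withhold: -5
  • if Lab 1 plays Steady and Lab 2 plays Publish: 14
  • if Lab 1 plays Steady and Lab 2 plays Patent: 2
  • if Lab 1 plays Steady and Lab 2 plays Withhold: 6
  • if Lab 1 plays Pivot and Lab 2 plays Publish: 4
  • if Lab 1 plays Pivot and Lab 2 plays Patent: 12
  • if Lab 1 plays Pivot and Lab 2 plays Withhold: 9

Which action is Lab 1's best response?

E[Sprint] = 0.8·(-7) + 0.2·(4) = -4.8
E[Steady] = 0.8·(2) + 0.2·(14) = 4.4
E[Pivot] = 0.8·(12) + 0.2·(4) = 10.4
Best response: Pivot (10.4 is the largest).

Pivot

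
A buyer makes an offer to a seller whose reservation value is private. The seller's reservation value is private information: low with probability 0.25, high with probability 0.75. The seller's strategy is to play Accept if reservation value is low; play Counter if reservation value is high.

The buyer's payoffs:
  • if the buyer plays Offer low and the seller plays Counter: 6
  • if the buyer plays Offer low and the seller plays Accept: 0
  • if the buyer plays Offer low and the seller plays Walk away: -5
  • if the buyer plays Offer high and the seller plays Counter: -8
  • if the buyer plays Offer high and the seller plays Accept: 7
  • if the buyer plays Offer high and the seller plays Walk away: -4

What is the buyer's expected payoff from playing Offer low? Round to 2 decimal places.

Take the expectation over the seller's reservation value, weighting each type's action by its prior probability.
E[Offer low] = 0.25·0 + 0.75·6 = 0 + 4.5 = 4.5

4.50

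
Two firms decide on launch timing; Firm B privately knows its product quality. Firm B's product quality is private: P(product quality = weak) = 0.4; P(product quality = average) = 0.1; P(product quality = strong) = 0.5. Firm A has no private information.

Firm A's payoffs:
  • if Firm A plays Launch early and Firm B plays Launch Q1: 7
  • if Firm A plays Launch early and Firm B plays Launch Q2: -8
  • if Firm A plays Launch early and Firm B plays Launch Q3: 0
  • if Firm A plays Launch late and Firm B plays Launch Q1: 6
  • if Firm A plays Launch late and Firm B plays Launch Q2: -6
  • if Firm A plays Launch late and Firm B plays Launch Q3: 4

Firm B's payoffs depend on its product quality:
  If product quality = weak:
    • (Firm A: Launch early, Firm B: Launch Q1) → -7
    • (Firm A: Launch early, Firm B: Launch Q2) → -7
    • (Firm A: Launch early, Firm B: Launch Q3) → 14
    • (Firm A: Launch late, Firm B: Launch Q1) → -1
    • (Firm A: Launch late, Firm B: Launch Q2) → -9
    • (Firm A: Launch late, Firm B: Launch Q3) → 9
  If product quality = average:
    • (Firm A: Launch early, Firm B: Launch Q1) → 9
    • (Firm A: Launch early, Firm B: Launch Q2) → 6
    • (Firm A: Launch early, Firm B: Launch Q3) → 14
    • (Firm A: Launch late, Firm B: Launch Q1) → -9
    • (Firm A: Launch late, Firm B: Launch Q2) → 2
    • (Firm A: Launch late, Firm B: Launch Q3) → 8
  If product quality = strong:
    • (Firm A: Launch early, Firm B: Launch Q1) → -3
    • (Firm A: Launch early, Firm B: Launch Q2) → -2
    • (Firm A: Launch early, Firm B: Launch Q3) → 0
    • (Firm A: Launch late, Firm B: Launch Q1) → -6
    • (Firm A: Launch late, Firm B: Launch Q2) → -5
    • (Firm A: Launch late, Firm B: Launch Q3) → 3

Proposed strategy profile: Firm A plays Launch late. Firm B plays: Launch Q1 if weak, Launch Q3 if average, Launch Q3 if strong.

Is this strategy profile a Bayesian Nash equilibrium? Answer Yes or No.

Firm A plays Launch late: E[Launch late] = 0.4·(6) + 0.1·(4) + 0.5·(4) = 4.8; E[Launch early] = 2.8. Best-responding. ✓
Firm B (product quality weak), facing Launch late: Launch Q1 gives -1, Launch Q2 gives -9, Launch Q3 gives 9. Proposed Launch Q1 is not best — profitable deviation exists. ✗
Firm B (product quality average), facing Launch late: Launch Q1 gives -9, Launch Q2 gives 2, Launch Q3 gives 8. Proposed Launch Q3 is best. ✓
Firm B (product quality strong), facing Launch late: Launch Q1 gives -6, Launch Q2 gives -5, Launch Q3 gives 3. Proposed Launch Q3 is best. ✓

No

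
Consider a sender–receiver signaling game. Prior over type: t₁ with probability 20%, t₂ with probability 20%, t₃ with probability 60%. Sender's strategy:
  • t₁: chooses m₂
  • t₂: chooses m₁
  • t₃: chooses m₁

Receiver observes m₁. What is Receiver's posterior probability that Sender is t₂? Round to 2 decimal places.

P(m₁) = 0.2·0 + 0.2·1 + 0.6·1 = 0.8
P(t₂ | m₁) = (0.2·1) / 0.8 = 0.2 / 0.8 = 0.25

0.25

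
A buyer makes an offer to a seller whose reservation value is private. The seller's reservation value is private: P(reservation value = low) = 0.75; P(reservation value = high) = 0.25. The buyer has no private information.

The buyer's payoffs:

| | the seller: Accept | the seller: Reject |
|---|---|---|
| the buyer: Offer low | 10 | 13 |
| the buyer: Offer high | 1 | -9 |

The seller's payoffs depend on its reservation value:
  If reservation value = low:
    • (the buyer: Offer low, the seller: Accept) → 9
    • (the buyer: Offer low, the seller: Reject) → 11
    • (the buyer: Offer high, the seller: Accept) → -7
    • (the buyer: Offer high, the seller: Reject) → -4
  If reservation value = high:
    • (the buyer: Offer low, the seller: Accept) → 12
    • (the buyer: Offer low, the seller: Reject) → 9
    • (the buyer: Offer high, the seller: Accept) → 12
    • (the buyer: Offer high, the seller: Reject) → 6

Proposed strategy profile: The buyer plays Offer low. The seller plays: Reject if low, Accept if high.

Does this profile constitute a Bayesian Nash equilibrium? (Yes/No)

A profile is a BNE iff every type of every player is best-responding given beliefs about the other side.
The buyer plays Offer low: E[Offer low] = 0.75·(13) + 0.25·(10) = 12.25; E[Offer high] = -6.5. Best-responding. ✓
The seller (reservation value low), facing Offer low: Accept gives 9, Reject gives 11. Proposed Reject is best. ✓
The seller (reservation value high), facing Offer low: Accept gives 12, Reject gives 9. Proposed Accept is best. ✓

Yes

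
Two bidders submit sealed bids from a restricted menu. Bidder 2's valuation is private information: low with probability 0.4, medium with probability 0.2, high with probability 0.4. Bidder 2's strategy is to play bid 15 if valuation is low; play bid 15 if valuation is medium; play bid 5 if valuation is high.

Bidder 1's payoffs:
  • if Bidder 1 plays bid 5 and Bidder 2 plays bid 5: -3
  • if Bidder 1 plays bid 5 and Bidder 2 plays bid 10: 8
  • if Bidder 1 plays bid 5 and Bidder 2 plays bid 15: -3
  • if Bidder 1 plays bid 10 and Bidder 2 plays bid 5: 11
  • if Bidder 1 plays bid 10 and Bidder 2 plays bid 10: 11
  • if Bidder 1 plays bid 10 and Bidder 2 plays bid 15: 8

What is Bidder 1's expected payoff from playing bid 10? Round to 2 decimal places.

9.20

Take the expectation over Bidder 2's valuation, weighting each type's action by its prior probability.
E[bid 10] = 0.4·8 + 0.2·8 + 0.4·11 = 3.2 + 1.6 + 4.4 = 9.2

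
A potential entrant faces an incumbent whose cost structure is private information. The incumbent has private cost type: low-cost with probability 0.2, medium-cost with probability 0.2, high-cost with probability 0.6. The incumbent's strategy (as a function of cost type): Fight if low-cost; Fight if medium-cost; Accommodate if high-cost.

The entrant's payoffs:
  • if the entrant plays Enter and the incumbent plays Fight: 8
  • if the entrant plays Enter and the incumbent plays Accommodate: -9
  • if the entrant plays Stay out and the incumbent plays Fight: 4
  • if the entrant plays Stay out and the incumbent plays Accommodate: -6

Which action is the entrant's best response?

Stay out

Compute the entrant's expected payoff for each action, taking the expectation over the incumbent's type.
E[Enter] = 0.2·(8) + 0.2·(8) + 0.6·(-9) = -2.2
E[Stay out] = 0.2·(4) + 0.2·(4) + 0.6·(-6) = -2
Best response: Stay out (-2 is the largest).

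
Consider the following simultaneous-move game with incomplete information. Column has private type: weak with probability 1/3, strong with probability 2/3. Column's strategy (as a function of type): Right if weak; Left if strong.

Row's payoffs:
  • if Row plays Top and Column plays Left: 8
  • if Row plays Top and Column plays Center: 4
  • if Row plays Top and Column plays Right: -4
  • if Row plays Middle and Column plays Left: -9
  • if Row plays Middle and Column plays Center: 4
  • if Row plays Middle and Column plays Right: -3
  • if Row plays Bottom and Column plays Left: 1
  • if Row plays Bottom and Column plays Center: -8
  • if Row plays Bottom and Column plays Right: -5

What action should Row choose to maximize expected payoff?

E[Top] = 1/3·(-4) + 2/3·(8) = 4
E[Middle] = 1/3·(-3) + 2/3·(-9) = -7
E[Bottom] = 1/3·(-5) + 2/3·(1) = -1
Best response: Top (4 is the largest).

Top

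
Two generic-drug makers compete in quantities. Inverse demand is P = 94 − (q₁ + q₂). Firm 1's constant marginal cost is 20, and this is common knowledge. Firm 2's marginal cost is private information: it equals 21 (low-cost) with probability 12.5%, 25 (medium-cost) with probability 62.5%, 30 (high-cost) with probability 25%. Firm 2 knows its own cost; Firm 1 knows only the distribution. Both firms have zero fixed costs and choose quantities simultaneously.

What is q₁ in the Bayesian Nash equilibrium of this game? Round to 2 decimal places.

26.58

Each type of Firm 2 best-responds to q₁; Firm 1 best-responds to the expected q₂ over Firm 2's types.
Firm 2 with cost c maximizes (94 − (q₁+q₂) − c)·q₂, giving q₂(c) = (94 − c − q₁)/2.
E[c₂] = 0.125·21 + 0.625·25 + 0.25·30 = 25.75
Firm 1's FOC against E[q₂] yields q₁ = (94 − 2·20 + E[c₂])/3 = (94 − 40 + 25.75)/3 = 26.5833.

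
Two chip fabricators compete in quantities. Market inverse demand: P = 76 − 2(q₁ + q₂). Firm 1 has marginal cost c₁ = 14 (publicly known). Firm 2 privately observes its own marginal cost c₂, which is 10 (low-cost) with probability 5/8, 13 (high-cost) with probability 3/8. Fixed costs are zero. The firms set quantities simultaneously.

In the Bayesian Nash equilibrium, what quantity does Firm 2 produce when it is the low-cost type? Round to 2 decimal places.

Firm 2 with cost c maximizes (76 − 2(q₁+q₂) − c)·q₂, giving q₂(c) = (76 − c − 2q₁)/4.
E[c₂] = 5/8·10 + 3/8·13 = 11.125
Firm 1's FOC against E[q₂] yields q₁ = (76 − 2·14 + E[c₂])/6 = (76 − 28 + 11.125)/6 = 9.85417.
q₂(low-cost) = (76 − 10 − 2·9.85417)/4 = 11.5729.

11.57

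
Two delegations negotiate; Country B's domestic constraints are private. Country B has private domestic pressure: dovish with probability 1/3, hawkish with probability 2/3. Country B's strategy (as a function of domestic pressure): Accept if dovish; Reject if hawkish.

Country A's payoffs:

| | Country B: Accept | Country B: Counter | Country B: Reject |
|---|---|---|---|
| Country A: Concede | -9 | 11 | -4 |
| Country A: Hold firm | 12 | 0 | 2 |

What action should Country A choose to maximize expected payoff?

Hold firm

Compute Country A's expected payoff for each action, taking the expectation over Country B's type.
E[Concede] = 1/3·(-9) + 2/3·(-4) = -17/3
E[Hold firm] = 1/3·(12) + 2/3·(2) = 16/3
Best response: Hold firm (16/3 is the largest).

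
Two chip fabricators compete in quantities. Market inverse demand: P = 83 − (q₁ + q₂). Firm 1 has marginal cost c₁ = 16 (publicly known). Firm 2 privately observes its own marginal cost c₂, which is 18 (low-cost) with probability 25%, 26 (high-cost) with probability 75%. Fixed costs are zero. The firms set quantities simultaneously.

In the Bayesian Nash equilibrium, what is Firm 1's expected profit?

625

Type-c best response for Firm 2: q₂(c) = (83 − c)/2 − q₁/2.
Firm 1 maximizes expected profit; its first-order condition is 83 − 2q₁ − E[q₂] − 16 = 0.
Substituting E[q₂] and solving: E[c₂] = 24, so q₁ = (83 − 2·16 + 24)/3 = 25.
E[P] = 83 − (q₁ + E[q₂]) = 41; Firm 1's expected profit = (E[P] − 16)·q₁ = (41 − 16)·25 = 625.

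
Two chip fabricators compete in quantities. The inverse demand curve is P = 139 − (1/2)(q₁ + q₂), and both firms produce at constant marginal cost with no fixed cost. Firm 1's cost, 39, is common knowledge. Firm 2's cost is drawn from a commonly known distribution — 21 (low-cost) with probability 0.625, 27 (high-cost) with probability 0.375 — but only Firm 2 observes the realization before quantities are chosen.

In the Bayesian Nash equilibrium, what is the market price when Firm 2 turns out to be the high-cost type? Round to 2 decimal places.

68.96

Type-c best response for Firm 2: q₂(c) = (139 − c) − q₁/2.
Firm 1 maximizes expected profit; its first-order condition is 139 − q₁ − (1/2)E[q₂] − 39 = 0.
Substituting E[q₂] and solving: E[c₂] = 23.25, so q₁ = (139 − 2·39 + 23.25)/(3/2) = 56.1667.
q₂(high-cost) = 83.9167, so P = 139 − (1/2)·(56.1667 + 83.9167) = 68.9583.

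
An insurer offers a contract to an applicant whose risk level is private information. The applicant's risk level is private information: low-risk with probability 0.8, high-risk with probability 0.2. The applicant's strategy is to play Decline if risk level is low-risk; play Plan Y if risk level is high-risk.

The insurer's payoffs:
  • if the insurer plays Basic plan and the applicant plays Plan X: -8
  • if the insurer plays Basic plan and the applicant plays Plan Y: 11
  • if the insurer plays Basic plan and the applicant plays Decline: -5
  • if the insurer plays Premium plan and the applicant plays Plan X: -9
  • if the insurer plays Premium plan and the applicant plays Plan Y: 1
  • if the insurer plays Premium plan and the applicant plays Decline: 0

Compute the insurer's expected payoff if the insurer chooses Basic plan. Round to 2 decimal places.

E[Basic plan] = 0.8·(-5) + 0.2·11 = (-4) + 2.2 = -1.8

-1.80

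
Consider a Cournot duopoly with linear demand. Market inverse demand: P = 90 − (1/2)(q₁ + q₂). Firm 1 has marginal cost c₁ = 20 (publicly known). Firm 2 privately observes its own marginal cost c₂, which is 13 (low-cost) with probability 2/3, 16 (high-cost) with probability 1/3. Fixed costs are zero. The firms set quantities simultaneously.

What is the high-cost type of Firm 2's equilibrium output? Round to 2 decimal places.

52.67

Type-c best response for Firm 2: q₂(c) = (90 − c) − q₁/2.
Firm 1 maximizes expected profit; its first-order condition is 90 − q₁ − (1/2)E[q₂] − 20 = 0.
Substituting E[q₂] and solving: E[c₂] = 14, so q₁ = (90 − 2·20 + 14)/(3/2) = 42.6667.
q₂(high-cost) = (90 − 16 − (1/2)·42.6667) = 52.6667.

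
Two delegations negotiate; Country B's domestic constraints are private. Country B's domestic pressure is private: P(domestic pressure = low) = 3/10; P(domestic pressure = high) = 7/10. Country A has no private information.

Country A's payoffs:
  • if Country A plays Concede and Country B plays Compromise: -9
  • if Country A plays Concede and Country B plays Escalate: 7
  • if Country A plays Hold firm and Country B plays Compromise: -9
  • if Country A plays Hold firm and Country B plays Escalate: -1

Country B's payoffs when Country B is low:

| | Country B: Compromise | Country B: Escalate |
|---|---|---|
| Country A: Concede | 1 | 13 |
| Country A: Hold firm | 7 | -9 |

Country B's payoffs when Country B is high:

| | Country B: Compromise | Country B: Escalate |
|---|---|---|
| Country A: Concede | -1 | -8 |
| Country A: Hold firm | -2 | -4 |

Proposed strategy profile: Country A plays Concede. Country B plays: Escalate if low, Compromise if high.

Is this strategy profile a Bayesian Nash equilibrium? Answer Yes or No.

Yes

Country A plays Concede: E[Concede] = 3/10·(7) + 7/10·(-9) = -21/5; E[Hold firm] = -33/5. Best-responding. ✓
Country B (domestic pressure low), facing Concede: Compromise gives 1, Escalate gives 13. Proposed Escalate is best. ✓
Country B (domestic pressure high), facing Concede: Compromise gives -1, Escalate gives -8. Proposed Compromise is best. ✓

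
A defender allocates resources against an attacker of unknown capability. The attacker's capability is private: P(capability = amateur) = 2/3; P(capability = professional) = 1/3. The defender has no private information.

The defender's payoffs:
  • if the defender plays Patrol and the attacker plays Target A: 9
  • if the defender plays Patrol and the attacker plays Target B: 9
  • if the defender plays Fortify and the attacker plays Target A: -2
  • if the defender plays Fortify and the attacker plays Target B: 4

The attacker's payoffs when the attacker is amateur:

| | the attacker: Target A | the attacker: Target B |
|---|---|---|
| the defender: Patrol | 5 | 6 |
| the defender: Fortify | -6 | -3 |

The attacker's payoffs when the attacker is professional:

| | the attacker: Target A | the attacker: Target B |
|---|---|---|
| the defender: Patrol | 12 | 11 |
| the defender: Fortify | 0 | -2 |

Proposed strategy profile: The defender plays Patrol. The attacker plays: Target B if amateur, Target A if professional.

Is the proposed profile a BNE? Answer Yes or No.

Yes

The defender plays Patrol: E[Patrol] = 2/3·(9) + 1/3·(9) = 9; E[Fortify] = 2. Best-responding. ✓
The attacker (capability amateur), facing Patrol: Target A gives 5, Target B gives 6. Proposed Target B is best. ✓
The attacker (capability professional), facing Patrol: Target A gives 12, Target B gives 11. Proposed Target A is best. ✓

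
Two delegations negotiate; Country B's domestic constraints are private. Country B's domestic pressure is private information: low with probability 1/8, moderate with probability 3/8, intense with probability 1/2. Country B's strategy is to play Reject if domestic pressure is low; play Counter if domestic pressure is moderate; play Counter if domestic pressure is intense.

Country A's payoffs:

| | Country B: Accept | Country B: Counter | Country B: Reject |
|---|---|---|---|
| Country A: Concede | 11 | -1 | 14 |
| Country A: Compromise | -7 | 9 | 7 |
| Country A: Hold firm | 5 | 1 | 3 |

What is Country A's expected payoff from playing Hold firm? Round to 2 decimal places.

E[Hold firm] = 1/8·3 + 3/8·1 + 1/2·1 = 3/8 + 3/8 + 1/2 = 5/4

1.25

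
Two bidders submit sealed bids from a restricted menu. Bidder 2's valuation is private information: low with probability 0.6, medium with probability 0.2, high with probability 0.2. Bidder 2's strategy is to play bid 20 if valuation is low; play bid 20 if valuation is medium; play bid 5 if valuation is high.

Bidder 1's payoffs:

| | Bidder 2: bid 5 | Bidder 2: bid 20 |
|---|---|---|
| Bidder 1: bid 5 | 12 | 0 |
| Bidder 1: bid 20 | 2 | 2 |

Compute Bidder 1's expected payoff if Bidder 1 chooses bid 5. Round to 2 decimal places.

E[bid 5] = 0.6·0 + 0.2·0 + 0.2·12 = 0 + 0 + 2.4 = 2.4

2.40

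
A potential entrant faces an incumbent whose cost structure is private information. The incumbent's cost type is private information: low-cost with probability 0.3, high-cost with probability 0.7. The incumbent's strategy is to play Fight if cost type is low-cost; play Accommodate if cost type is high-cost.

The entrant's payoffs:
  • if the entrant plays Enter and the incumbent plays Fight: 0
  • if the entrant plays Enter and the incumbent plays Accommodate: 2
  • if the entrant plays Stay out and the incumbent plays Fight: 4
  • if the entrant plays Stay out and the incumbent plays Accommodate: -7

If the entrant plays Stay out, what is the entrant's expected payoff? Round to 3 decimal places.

Take the expectation over the incumbent's cost type, weighting each type's action by its prior probability.
E[Stay out] = 0.3·4 + 0.7·(-7) = 1.2 + (-4.9) = -3.7

-3.700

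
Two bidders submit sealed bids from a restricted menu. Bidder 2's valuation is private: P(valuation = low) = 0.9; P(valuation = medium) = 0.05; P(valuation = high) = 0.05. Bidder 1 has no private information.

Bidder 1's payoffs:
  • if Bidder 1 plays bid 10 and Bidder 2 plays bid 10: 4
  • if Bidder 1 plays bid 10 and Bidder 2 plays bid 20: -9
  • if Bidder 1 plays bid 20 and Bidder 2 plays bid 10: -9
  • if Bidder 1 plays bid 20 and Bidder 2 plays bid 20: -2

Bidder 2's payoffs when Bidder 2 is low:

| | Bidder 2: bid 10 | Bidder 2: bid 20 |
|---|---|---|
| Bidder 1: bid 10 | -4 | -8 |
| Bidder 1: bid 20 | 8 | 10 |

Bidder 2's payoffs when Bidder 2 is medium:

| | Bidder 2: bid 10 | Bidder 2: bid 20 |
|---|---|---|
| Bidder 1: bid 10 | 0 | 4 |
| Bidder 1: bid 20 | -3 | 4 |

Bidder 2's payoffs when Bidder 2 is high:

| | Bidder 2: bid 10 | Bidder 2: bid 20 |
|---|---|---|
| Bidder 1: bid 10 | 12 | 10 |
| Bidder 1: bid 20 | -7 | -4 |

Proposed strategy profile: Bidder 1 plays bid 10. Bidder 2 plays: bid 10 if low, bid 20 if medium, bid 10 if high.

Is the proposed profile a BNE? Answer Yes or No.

Yes

Bidder 1 plays bid 10: E[bid 10] = 0.9·(4) + 0.05·(-9) + 0.05·(4) = 3.35; E[bid 20] = -8.65. Best-responding. ✓
Bidder 2 (valuation low), facing bid 10: bid 10 gives -4, bid 20 gives -8. Proposed bid 10 is best. ✓
Bidder 2 (valuation medium), facing bid 10: bid 10 gives 0, bid 20 gives 4. Proposed bid 20 is best. ✓
Bidder 2 (valuation high), facing bid 10: bid 10 gives 12, bid 20 gives 10. Proposed bid 10 is best. ✓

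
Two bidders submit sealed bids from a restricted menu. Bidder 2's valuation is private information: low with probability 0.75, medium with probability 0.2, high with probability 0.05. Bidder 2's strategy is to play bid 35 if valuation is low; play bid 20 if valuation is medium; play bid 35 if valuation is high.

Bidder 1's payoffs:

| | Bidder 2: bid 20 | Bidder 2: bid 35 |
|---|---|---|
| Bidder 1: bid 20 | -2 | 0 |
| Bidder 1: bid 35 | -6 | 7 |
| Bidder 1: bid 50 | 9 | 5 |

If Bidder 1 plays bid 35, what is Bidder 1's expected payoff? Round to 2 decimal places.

4.40

Take the expectation over Bidder 2's valuation, weighting each type's action by its prior probability.
E[bid 35] = 0.75·7 + 0.2·(-6) + 0.05·7 = 5.25 + (-1.2) + 0.35 = 4.4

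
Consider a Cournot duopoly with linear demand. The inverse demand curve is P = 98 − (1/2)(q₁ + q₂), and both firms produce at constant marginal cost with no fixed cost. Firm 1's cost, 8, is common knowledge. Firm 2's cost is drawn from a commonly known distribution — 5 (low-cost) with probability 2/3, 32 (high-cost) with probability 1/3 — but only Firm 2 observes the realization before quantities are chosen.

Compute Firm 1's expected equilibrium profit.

2048

Each type of Firm 2 best-responds to q₁; Firm 1 best-responds to the expected q₂ over Firm 2's types.
Firm 2 with cost c maximizes (98 − (1/2)(q₁+q₂) − c)·q₂, giving q₂(c) = (98 − c − (1/2)q₁).
E[c₂] = 2/3·5 + 1/3·32 = 14
Firm 1's FOC against E[q₂] yields q₁ = (98 − 2·8 + E[c₂])/(3/2) = (98 − 16 + 14)/(3/2) = 64.
E[P] = 98 − (1/2)·(q₁ + E[q₂]) = 40; Firm 1's expected profit = (E[P] − 8)·q₁ = (40 − 8)·64 = 2048.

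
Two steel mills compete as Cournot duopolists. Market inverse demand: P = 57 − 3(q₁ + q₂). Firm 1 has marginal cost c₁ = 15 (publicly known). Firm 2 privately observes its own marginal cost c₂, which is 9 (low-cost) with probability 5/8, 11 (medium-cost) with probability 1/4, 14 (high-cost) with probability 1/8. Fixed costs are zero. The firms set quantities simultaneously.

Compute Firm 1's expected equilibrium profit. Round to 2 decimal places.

Firm 2 with cost c maximizes (57 − 3(q₁+q₂) − c)·q₂, giving q₂(c) = (57 − c − 3q₁)/6.
E[c₂] = 5/8·9 + 1/4·11 + 1/8·14 = 10.125
Firm 1's FOC against E[q₂] yields q₁ = (57 − 2·15 + E[c₂])/9 = (57 − 30 + 10.125)/9 = 4.125.
E[P] = 57 − 3·(q₁ + E[q₂]) = 27.375; Firm 1's expected profit = (E[P] − 15)·q₁ = (27.375 − 15)·4.125 = 51.0469.

51.05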